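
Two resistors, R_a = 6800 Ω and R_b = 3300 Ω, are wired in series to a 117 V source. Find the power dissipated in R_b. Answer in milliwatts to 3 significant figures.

The current is common to all series resistors; compute it, then apply P = I²R for the target.
R_total = 6800 + 3300 = 10100 Ω
I = V / R_total = 117 / 10100 = 0.01158 A
P_R_b = I² × R_b = (0.01158)² × 3300 = 0.4428 W

443 mW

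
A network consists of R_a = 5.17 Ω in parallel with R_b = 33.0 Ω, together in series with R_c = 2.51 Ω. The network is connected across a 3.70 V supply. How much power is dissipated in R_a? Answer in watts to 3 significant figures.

Reduce the parallel combination to a single R_p; the circuit then becomes R_p in series with the remaining resistor.
R_p = (5.17×33.0)/(5.17+33.0) = 4.470 Ω
R_total = R_p + 2.51 = 4.470 + 2.51 = 6.980 Ω
I = V / R_total = 3.70 / 6.980 = 0.5301 A
Voltage across the parallel pair: V_p = I × R_p = 0.5301 × 4.470 = 2.369 V
R_a sits across V_p; its power is V_p²/R.
P_R_a = (2.369)² / 5.17 = 1.086 W

1.09 W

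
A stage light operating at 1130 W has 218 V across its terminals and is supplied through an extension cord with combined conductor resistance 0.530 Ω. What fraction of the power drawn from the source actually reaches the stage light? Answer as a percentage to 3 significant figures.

I = P / V = 1130 / 218 = 5.183 A through the extension cord.
P_line = I² R_line = (5.183)² × 0.530 = 14.24 W
P_source = P_load + P_line = 1130 + 14.24 = 1144 W
η = P_load / P_source = 1130 / 1144 = 0.9876

98.8 %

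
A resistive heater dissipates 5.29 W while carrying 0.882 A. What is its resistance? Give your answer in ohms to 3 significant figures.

The two known quantities fix the third via R = P / I².
R = 5.29 / (0.8820)² = 6.800 Ω

6.80 Ω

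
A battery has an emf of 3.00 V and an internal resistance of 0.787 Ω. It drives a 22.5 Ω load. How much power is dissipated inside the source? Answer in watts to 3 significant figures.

0.0131 W

Internal loss is I²r, with I set by the total series resistance r+R.
I = ε / (r + R) = 3.00 / (0.787 + 22.5) = 0.1288 A
P_int = I² r = (0.1288)² × 0.787 = 0.01306 W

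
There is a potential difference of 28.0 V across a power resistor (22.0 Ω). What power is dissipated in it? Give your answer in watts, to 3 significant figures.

We know the drop across the element and its resistance — P = V²/R, one step.
P = (28.0 V)² / 22.0 Ω = 35.64 W

35.6 W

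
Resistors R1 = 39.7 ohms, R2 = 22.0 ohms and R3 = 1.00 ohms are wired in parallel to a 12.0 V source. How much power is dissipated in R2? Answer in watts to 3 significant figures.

Every branch has 12.0 V across it, so for R2 the power is simply V²/R.
P_R2 = V² / R2 = (12.0)² / 22.0 Ω = 6.545 W

6.55 W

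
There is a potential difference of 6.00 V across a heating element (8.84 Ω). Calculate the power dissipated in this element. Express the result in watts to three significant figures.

4.07 W

We know the drop across the element and its resistance — P = V²/R, one step.
P = (6.00 V)² / 8.84 Ω = 4.072 W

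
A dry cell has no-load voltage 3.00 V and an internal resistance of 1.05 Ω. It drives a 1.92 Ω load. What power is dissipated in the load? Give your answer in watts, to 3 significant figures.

1.96 W

Find the circuit current first, then P = I²R for the load (series elements share I).
I = ε / (r + R) = 3.00 / (1.05 + 1.92) = 1.010 A
P_load = I² R = (1.010)² × 1.92 = 1.959 W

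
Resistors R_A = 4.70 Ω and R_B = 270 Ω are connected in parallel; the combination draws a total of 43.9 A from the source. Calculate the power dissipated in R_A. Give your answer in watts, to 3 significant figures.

8750 W

The branches share the same voltage, but only the total current is given — find V from the equivalent resistance first.
1/R_eq = 1/4.70 + 1/270 ⇒ R_eq = 4.620 Ω
V = I_total × R_eq = 43.90 × 4.620 = 202.8 V
P_R_A = V² / R_A = (202.8)² / 4.70 = 8751 W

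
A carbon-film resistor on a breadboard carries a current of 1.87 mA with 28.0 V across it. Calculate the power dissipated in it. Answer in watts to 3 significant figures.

With V and I both given, power follows immediately from P = V I.
P = 28.0 V × 0.001870 A = 0.05236 W

0.0524 W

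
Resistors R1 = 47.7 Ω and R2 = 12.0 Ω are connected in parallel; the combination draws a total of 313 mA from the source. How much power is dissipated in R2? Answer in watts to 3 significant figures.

0.751 W

The branches share the same voltage, but only the total current is given — find V from the equivalent resistance first.
1/R_eq = 1/47.7 + 1/12.0 ⇒ R_eq = 9.588 Ω
V = I_total × R_eq = 0.3130 × 9.588 = 3.001 V
P_R2 = V² / R2 = (3.001)² / 12.0 = 0.7505 W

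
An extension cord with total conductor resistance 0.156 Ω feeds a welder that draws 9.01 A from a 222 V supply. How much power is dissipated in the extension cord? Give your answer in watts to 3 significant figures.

12.7 W

The extension cord is a series resistance carrying the load current; its dissipation is I²R_line.
The extension cord carries the full 9.01 A.
P_line = I² R_line = (9.010)² × 0.156 = 12.66 W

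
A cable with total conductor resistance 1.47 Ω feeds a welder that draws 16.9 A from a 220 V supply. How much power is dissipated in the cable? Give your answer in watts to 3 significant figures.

420 W

Only the current and the line resistance are needed for the I²R loss.
The cable carries the full 16.9 A.
P_line = I² R_line = (16.90)² × 1.47 = 419.8 W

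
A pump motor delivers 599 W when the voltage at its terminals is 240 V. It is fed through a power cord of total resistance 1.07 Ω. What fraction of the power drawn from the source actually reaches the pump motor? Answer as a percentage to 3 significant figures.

98.9 %

I = P / V = 599 / 240 = 2.496 A through the power cord.
P_line = I² R_line = (2.496)² × 1.07 = 6.665 W
P_source = P_load + P_line = 599.0 + 6.665 = 605.7 W
η = P_load / P_source = 599.0 / 605.7 = 0.9890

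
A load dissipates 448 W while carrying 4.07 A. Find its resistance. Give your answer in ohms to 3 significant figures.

27.0 Ω

Inverting the appropriate power form: R = P / I².
R = 448 / (4.070)² = 27.05 Ω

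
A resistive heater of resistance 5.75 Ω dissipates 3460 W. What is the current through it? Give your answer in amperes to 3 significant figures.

Rearranging the power relation for the two known quantities gives I = √(P / R).
I = √(3460 / 5.75) = 24.53 A

24.5 A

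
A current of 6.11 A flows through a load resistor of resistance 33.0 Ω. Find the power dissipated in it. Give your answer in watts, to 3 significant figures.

The current through and the resistance of the element are both given; use P = I²R.
P = (6.110 A)² × 33.0 Ω = 1232 W

1230 W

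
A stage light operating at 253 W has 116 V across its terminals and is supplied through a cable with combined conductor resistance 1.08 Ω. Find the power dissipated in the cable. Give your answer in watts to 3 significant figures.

The cable and load are in series, so the same current flows in both; the loss is I²R_line.
I = P / V = 253 / 116 = 2.181 A through the cable.
P_line = I² R_line = (2.181)² × 1.08 = 5.137 W

5.14 W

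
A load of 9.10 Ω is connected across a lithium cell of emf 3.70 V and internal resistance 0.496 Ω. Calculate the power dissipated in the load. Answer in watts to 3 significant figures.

1.35 W

The internal resistance and the load are in series, so the same I flows through both; get I from ε/(r+R), then I²R for the load.
I = ε / (r + R) = 3.70 / (0.496 + 9.10) = 0.3856 A
P_load = I² R = (0.3856)² × 9.10 = 1.353 W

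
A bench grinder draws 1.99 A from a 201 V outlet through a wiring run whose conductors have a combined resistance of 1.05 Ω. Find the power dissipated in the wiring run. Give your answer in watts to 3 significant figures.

4.16 W

The wiring run and load are in series, so the same current flows in both; the loss is I²R_line.
The wiring run carries the full 1.99 A.
P_line = I² R_line = (1.990)² × 1.05 = 4.158 W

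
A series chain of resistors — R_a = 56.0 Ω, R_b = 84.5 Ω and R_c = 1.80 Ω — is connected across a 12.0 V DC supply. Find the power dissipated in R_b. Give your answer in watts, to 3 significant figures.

Every series element carries the same I. Get I from the total resistance, then P = I² × R_b.
R_total = 56.0 + 84.5 + 1.80 = 142.3 Ω
I = V / R_total = 12.0 / 142.3 = 0.08433 A
P_R_b = I² × R_b = (0.08433)² × 84.5 = 0.6009 W

0.601 W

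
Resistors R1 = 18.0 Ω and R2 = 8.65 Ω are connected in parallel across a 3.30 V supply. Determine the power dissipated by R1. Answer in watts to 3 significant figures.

Parallel branches share the same voltage; P = V²/R gives the branch power in one step.
P_R1 = V² / R1 = (3.30)² / 18.0 Ω = 0.6050 W

0.605 W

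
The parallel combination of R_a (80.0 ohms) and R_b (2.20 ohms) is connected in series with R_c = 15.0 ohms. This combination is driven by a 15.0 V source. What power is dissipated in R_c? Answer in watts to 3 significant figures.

First find R_p for the parallel pair, then treat R_p + R_c as a series loop.
R_p = (80.0×2.20)/(80.0+2.20) = 2.141 Ω
R_total = R_p + 15.0 = 2.141 + 15.0 = 17.14 Ω
I = V / R_total = 15.0 / 17.14 = 0.8751 A
R_c is the series element, so its power is I²R.
P_R_c = (0.8751)² × 15.0 = 11.49 W

11.5 W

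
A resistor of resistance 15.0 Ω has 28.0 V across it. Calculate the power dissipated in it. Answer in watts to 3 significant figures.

52.3 W

V and R are stated; P = V²/R avoids computing the current.
P = (28.0 V)² / 15.0 Ω = 52.27 W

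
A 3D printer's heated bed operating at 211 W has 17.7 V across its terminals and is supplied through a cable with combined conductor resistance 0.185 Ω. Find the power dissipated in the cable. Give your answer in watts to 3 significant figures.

The cable is a series resistance carrying the load current; its dissipation is I²R_line.
I = P / V = 211 / 17.7 = 11.92 A through the cable.
P_line = I² R_line = (11.92)² × 0.185 = 26.29 W

26.3 W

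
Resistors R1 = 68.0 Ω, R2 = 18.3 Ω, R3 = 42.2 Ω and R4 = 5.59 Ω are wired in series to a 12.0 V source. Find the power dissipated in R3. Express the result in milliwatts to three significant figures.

338 mW

Since the resistors are in series they all carry the loop current I = V/R_total; the power in any one is I²R.
R_total = 68.0 + 18.3 + 42.2 + 5.59 = 134.1 Ω
I = V / R_total = 12.0 / 134.1 = 0.08949 A
P_R3 = I² × R3 = (0.08949)² × 42.2 = 0.3380 W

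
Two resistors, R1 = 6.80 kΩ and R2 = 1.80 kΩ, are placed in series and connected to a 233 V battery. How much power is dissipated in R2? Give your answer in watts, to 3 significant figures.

In a series string the same current flows through every resistor — find that current, then P = I²R for the one we want.
R_total = (6.80 + 1.80) kΩ = 8600 Ω
I = V / R_total = 233 / 8600 = 0.02709 A
P_R2 = I² × R2 = (0.02709)² × 1800 = 1.321 W

1.32 W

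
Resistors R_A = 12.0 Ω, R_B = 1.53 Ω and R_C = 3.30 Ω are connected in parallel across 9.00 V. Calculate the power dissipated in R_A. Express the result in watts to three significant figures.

6.75 W

R_A sits directly across the source, so P = V²/R with V = 9.00 V.
P_R_A = V² / R_A = (9.00)² / 12.0 Ω = 6.750 W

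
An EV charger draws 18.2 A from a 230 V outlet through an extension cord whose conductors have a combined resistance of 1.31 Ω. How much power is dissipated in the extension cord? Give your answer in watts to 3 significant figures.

434 W

The extension cord is a series resistance carrying the load current; its dissipation is I²R_line.
The extension cord carries the full 18.2 A.
P_line = I² R_line = (18.20)² × 1.31 = 433.9 W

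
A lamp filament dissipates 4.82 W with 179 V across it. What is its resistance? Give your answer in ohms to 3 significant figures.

From P = V I = I²R = V²/R, with the two given quantities we get R = V² / P.
R = (179)² / 4.82 = 6648 Ω

6650 Ω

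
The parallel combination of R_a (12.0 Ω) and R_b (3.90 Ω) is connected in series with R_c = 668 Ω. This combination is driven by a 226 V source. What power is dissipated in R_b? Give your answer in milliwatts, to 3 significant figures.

252 mW

First find R_p for the parallel pair, then treat R_p + R_c as a series loop.
R_p = (12.0×3.90)/(12.0+3.90) = 2.943 Ω
R_total = R_p + 668 = 2.943 + 668 = 670.9 Ω
I = V / R_total = 226 / 670.9 = 0.3368 A
Voltage across the parallel pair: V_p = I × R_p = 0.3368 × 2.943 = 0.9915 V
R_b has V_p across it, so P = V_p²/R_b.
P_R_b = (0.9915)² / 3.90 = 0.2520 W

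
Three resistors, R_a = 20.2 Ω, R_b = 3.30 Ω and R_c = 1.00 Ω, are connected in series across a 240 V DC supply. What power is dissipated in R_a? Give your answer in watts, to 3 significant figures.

1940 W

Since the resistors are in series they all carry the loop current I = V/R_total; the power in any one is I²R.
R_total = 20.2 + 3.30 + 1.00 = 24.50 Ω
I = V / R_total = 240 / 24.50 = 9.796 A
P_R_a = I² × R_a = (9.796)² × 20.2 = 1938 W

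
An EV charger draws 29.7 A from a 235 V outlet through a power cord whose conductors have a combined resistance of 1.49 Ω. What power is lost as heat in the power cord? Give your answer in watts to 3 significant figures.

Line loss is just I²R for the cable — we know both I and R_line directly.
The power cord carries the full 29.7 A.
P_line = I² R_line = (29.70)² × 1.49 = 1314 W

1310 W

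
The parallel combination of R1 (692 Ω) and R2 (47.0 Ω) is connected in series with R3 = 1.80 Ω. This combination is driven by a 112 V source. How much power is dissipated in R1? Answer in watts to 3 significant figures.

Combine R1 and R2 into their parallel equivalent first, reducing the network to two series resistors.
R_p = (692×47.0)/(692+47.0) = 44.01 Ω
R_total = R_p + 1.80 = 44.01 + 1.80 = 45.81 Ω
I = V / R_total = 112 / 45.81 = 2.445 A
Voltage across the parallel pair: V_p = I × R_p = 2.445 × 44.01 = 107.6 V
R1 has V_p across it, so P = V_p²/R1.
P_R1 = (107.6)² / 692 = 16.73 W

16.7 W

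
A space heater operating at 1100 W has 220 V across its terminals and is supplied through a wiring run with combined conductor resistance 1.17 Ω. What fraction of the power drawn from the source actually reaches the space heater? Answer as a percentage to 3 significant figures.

97.4 %

I = P / V = 1100 / 220 = 5.000 A through the wiring run.
P_line = I² R_line = (5.000)² × 1.17 = 29.25 W
P_source = P_load + P_line = 1100 + 29.25 = 1129 W
η = P_load / P_source = 1100 / 1129 = 0.9741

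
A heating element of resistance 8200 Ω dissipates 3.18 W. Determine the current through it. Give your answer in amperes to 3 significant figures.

From P = V I = I²R = V²/R, with the two given quantities we get I = √(P / R).
I = √(3.18 / 8200) = 0.01969 A

0.0197 A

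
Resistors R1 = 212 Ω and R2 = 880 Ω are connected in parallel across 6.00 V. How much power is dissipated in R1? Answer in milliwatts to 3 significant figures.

170 mW

The supply voltage appears across each parallel branch — just use P = V²/R1.
P_R1 = V² / R1 = (6.00)² / 212 Ω = 0.1698 W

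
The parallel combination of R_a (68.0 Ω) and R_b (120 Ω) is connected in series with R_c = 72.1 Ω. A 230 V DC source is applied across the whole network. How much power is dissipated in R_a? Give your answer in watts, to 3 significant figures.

110 W

Collapse the R_a‖R_b pair into one equivalent R_p; then R_p and R_c form a series string.
R_p = (68.0×120)/(68.0+120) = 43.40 Ω
R_total = R_p + 72.1 = 43.40 + 72.1 = 115.5 Ω
I = V / R_total = 230 / 115.5 = 1.991 A
Voltage across the parallel pair: V_p = I × R_p = 1.991 × 43.40 = 86.43 V
Use P = V²/R for R_a with V = V_p.
P_R_a = (86.43)² / 68.0 = 109.9 W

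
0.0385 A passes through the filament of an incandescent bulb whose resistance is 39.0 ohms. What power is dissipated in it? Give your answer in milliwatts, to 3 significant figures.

Current and resistance are given, so P = I²R is the direct form.
P = (0.03850 A)² × 39.0 Ω = 0.05781 W

57.8 mW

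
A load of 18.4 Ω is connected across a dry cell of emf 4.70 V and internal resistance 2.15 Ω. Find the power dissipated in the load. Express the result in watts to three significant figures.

0.962 W

The internal resistance and the load are in series, so the same I flows through both; get I from ε/(r+R), then I²R for the load.
I = ε / (r + R) = 4.70 / (2.15 + 18.4) = 0.2287 A
P_load = I² R = (0.2287)² × 18.4 = 0.9625 W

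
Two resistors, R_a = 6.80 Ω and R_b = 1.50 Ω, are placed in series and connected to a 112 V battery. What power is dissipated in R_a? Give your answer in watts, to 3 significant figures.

Since the resistors are in series they all carry the loop current I = V/R_total; the power in any one is I²R.
R_total = 6.80 + 1.50 = 8.300 Ω
I = V / R_total = 112 / 8.300 = 13.49 A
P_R_a = I² × R_a = (13.49)² × 6.80 = 1238 W

1240 W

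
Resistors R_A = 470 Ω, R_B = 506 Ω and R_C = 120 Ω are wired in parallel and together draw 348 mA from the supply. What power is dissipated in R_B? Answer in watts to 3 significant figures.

1.55 W

Parallel branches share V, not I — compute V via R_eq, then use V²/R for the target branch.
1/R_eq = 1/470 + 1/506 + 1/120 ⇒ R_eq = 80.40 Ω
V = I_total × R_eq = 0.3480 × 80.40 = 27.98 V
P_R_B = V² / R_B = (27.98)² / 506 = 1.547 W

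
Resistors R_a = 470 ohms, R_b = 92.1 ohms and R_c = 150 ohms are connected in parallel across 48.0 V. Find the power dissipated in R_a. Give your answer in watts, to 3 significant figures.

Each parallel branch sees the full supply voltage, so P = V²/R applies directly to the target branch.
P_R_a = V² / R_a = (48.0)² / 470 Ω = 4.902 W

4.90 W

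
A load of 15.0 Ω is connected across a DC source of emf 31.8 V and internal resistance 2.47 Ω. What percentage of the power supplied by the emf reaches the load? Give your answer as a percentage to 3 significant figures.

85.9 %

η = P_load/(P_load+P_int) = I²R/(I²R+I²r) = R/(R+r) — the I² cancels for series elements.
η = R / (R + r) = 15.0 / (15.0 + 2.47) = 0.8586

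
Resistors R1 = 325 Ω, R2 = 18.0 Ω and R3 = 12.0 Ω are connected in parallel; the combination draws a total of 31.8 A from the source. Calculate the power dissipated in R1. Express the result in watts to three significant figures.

154 W

Only the total current is stated, so first find the parallel equivalent to get the voltage across the combination.
1/R_eq = 1/325 + 1/18.0 + 1/12.0 ⇒ R_eq = 7.044 Ω
V = I_total × R_eq = 31.80 × 7.044 = 224.0 V
P_R1 = V² / R1 = (224.0)² / 325 = 154.4 W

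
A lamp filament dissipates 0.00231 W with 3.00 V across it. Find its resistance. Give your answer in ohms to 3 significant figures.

Rearranging the power relation for the two known quantities gives R = V² / P.
R = (3.00)² / 0.00231 = 3896 Ω

3900 Ω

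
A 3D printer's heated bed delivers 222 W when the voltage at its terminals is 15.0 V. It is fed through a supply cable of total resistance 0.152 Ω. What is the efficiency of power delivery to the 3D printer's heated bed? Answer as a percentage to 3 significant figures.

87.0 %

I = P / V = 222 / 15.0 = 14.80 A through the supply cable.
P_line = I² R_line = (14.80)² × 0.152 = 33.29 W
P_source = P_load + P_line = 222.0 + 33.29 = 255.3 W
η = P_load / P_source = 222.0 / 255.3 = 0.8696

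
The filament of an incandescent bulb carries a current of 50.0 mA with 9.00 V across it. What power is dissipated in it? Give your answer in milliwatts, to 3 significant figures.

V and I are known directly — P = V I, no intermediate step needed.
P = 9.00 V × 0.05000 A = 0.4500 W

450 mW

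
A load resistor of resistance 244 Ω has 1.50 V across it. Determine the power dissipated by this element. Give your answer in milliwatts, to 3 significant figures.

9.22 mW

With V across and R both known, P = V²/R gives the dissipation directly.
P = (1.50 V)² / 244 Ω = 0.009221 W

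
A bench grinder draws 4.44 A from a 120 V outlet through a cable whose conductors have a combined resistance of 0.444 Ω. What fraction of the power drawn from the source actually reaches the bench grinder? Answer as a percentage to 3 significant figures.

The cable carries the full 4.44 A.
P_line = I² R_line = (4.440)² × 0.444 = 8.753 W
P_source = V I = 120 × 4.440 = 532.8 W; P_load = 524.0 W
η = P_load / P_source = 524.0 / 532.8 = 0.9836

98.4 %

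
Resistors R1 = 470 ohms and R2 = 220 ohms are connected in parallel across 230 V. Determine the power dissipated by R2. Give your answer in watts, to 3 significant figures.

240 W

The supply voltage appears across each parallel branch — just use P = V²/R2.
P_R2 = V² / R2 = (230)² / 220 Ω = 240.5 W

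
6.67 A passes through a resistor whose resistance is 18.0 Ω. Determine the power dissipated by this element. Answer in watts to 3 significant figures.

801 W

Knowing I and R, the power is just I²R — no need to find V first.
P = (6.670 A)² × 18.0 Ω = 800.8 W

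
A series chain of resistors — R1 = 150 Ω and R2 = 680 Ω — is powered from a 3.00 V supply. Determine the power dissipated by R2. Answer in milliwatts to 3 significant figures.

8.88 mW

Every series element carries the same I. Get I from the total resistance, then P = I² × R2.
R_total = 150 + 680 = 830.0 Ω
I = V / R_total = 3.00 / 830.0 = 0.003614 A
P_R2 = I² × R2 = (0.003614)² × 680 = 0.008884 W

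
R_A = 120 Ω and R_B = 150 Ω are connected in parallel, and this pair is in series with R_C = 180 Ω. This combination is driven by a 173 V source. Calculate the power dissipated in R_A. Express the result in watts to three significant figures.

18.2 W

Collapse the R_A‖R_B pair into one equivalent R_p; then R_p and R_C form a series string.
R_p = (120×150)/(120+150) = 66.67 Ω
R_total = R_p + 180 = 66.67 + 180 = 246.7 Ω
I = V / R_total = 173 / 246.7 = 0.7014 A
Voltage across the parallel pair: V_p = I × R_p = 0.7014 × 66.67 = 46.76 V
R_A has V_p across it, so P = V_p²/R_A.
P_R_A = (46.76)² / 120 = 18.22 W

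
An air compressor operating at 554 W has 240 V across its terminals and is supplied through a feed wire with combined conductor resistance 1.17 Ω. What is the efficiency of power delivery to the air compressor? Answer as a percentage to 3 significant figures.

98.9 %

I = P / V = 554 / 240 = 2.308 A through the feed wire.
P_line = I² R_line = (2.308)² × 1.17 = 6.234 W
P_source = P_load + P_line = 554.0 + 6.234 = 560.2 W
η = P_load / P_source = 554.0 / 560.2 = 0.9889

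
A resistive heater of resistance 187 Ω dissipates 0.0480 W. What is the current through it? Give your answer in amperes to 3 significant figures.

Rearranging the power relation for the two known quantities gives I = √(P / R).
I = √(0.0480 / 187) = 0.01602 A

0.0160 A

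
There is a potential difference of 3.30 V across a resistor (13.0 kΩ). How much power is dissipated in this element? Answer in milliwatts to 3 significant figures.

0.838 mW

Voltage and resistance are given, so P = V²/R is the one-step route.
P = (3.30 V)² / 13000 Ω = 0.0008377 W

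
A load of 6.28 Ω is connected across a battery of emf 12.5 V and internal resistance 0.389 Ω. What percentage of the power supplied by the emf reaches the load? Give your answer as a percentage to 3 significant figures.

94.2 %

Efficiency is P_load / P_total. With a series r and R sharing the same I, P = I²R for each, so η = R/(R+r).
η = R / (R + r) = 6.28 / (6.28 + 0.389) = 0.9417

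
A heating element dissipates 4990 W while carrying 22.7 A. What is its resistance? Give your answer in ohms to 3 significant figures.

9.68 Ω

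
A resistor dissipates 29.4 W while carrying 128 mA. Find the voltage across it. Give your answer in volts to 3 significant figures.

230 V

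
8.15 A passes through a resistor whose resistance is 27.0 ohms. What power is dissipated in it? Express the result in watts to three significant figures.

1790 W

With I and R stated, P = I²R applies in one step.
P = (8.150 A)² × 27.0 Ω = 1793 W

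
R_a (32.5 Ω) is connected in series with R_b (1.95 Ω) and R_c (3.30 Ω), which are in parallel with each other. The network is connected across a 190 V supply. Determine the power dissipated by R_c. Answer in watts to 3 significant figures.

Collapse R_b‖R_c to a single equivalent, reducing the network to two series elements.
R_p = (1.95×3.30)/(1.95+3.30) = 1.226 Ω
R_total = 32.5 + 1.226 = 33.73 Ω
I = V / R_total = 190 / 33.73 = 5.634 A
Voltage across the parallel pair: V_p = I × R_p = 5.634 × 1.226 = 6.905 V
R_c sees V_p directly, so P = V_p² / R_c.
P_R_c = (6.905)² / 3.30 = 14.45 W

14.4 W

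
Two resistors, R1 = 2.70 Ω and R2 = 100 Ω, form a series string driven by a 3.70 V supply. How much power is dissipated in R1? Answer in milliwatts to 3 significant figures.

3.50 mW

Since the resistors are in series they all carry the loop current I = V/R_total; the power in any one is I²R.
R_total = 2.70 + 100 = 102.7 Ω
I = V / R_total = 3.70 / 102.7 = 0.03603 A
P_R1 = I² × R1 = (0.03603)² × 2.70 = 0.003505 W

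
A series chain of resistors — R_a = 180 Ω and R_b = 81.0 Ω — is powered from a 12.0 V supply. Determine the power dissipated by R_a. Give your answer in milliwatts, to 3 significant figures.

Since the resistors are in series they all carry the loop current I = V/R_total; the power in any one is I²R.
R_total = 180 + 81.0 = 261.0 Ω
I = V / R_total = 12.0 / 261.0 = 0.04598 A
P_R_a = I² × R_a = (0.04598)² × 180 = 0.3805 W

380 mW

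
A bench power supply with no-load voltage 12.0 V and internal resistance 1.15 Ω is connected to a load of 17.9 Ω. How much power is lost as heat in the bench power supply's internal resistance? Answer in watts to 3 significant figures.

The internal resistance carries the same current as the load; P_int = I²r.
I = ε / (r + R) = 12.0 / (1.15 + 17.9) = 0.6299 A
P_int = I² r = (0.6299)² × 1.15 = 0.4563 W

0.456 W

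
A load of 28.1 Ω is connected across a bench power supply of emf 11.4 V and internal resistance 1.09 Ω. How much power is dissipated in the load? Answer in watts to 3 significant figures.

4.29 W

With r and R in series, I = ε/(r+R); the load dissipates I²R.
I = ε / (r + R) = 11.4 / (1.09 + 28.1) = 0.3905 A
P_load = I² R = (0.3905)² × 28.1 = 4.286 W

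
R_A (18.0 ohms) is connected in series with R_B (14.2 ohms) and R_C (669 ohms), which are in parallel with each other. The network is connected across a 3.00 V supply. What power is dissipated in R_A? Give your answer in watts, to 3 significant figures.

0.159 W

Replace R_B and R_C with their parallel equivalent so the circuit becomes R_A in series with R_p.
R_p = (14.2×669)/(14.2+669) = 13.90 Ω
R_total = 18.0 + 13.90 = 31.90 Ω
I = V / R_total = 3.00 / 31.90 = 0.09403 A
The full supply current passes through R_A: P = I²R.
P_R_A = (0.09403)² × 18.0 = 0.1591 W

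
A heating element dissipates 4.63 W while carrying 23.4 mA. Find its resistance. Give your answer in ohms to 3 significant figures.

Rearranging the power relation for the two known quantities gives R = P / I².
R = 4.63 / (0.02340)² = 8456 Ω

8460 Ω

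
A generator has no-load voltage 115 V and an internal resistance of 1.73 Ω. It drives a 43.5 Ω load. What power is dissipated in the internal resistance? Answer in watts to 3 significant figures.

The source's internal resistance is just another series element carrying I; its dissipation is I²r.
I = ε / (r + R) = 115 / (1.73 + 43.5) = 2.543 A
P_int = I² r = (2.543)² × 1.73 = 11.18 W

11.2 W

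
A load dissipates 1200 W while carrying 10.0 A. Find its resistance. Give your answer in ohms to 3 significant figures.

12.0 Ω

Inverting the appropriate power form: R = P / I².
R = 1200 / (10.00)² = 12.00 Ω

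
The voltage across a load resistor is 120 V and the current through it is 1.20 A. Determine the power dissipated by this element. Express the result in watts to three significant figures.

144 W

Both the voltage across and the current through the element are known, so P = V I applies directly.
P = 120 V × 1.200 A = 144.0 W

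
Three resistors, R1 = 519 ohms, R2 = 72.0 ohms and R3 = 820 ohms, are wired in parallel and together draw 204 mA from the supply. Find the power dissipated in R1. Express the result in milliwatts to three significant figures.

276 mW

We need the common branch voltage; get it from I_total × R_eq, then P = V²/R for the branch.
1/R_eq = 1/519 + 1/72.0 + 1/820 ⇒ R_eq = 58.70 Ω
V = I_total × R_eq = 0.2040 × 58.70 = 11.98 V
P_R1 = V² / R1 = (11.98)² / 519 = 0.2763 W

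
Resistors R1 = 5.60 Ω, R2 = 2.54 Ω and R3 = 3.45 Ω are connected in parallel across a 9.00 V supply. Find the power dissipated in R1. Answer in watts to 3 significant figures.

The supply voltage appears across each parallel branch — just use P = V²/R1.
P_R1 = V² / R1 = (9.00)² / 5.60 Ω = 14.46 W

14.5 W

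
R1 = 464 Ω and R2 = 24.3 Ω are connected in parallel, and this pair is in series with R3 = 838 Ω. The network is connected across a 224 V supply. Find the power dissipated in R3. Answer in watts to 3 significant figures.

Combine R1 and R2 into their parallel equivalent first, reducing the network to two series resistors.
R_p = (464×24.3)/(464+24.3) = 23.09 Ω
R_total = R_p + 838 = 23.09 + 838 = 861.1 Ω
I = V / R_total = 224 / 861.1 = 0.2601 A
R3 carries the full series current, so P = I²R.
P_R3 = (0.2601)² × 838 = 56.71 W

56.7 W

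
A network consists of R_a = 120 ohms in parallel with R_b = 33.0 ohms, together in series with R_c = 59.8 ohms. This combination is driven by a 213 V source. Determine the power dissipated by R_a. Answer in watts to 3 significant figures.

Combine R_a and R_b into their parallel equivalent first, reducing the network to two series resistors.
R_p = (120×33.0)/(120+33.0) = 25.88 Ω
R_total = R_p + 59.8 = 25.88 + 59.8 = 85.68 Ω
I = V / R_total = 213 / 85.68 = 2.486 A
Voltage across the parallel pair: V_p = I × R_p = 2.486 × 25.88 = 64.34 V
Use P = V²/R for R_a with V = V_p.
P_R_a = (64.34)² / 120 = 34.50 W

34.5 W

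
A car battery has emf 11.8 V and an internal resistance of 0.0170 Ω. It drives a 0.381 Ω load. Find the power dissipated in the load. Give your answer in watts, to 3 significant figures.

335 W

Load and internal resistance form a series loop — compute the loop current, then the load power via I²R.
I = ε / (r + R) = 11.8 / (0.0170 + 0.381) = 29.65 A
P_load = I² R = (29.65)² × 0.381 = 334.9 W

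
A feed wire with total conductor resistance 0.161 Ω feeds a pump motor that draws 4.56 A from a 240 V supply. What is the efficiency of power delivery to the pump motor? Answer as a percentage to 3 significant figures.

99.7 %

The feed wire carries the full 4.56 A.
P_line = I² R_line = (4.560)² × 0.161 = 3.348 W
P_source = V I = 240 × 4.560 = 1094 W; P_load = 1091 W
η = P_load / P_source = 1091 / 1094 = 0.9969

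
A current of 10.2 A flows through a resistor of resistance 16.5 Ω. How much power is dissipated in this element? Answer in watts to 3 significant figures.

The current through and the resistance of the element are both given; use P = I²R.
P = (10.20 A)² × 16.5 Ω = 1717 W

1720 W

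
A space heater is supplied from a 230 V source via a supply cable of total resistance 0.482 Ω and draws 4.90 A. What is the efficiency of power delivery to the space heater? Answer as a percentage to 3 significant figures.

The supply cable carries the full 4.90 A.
P_line = I² R_line = (4.900)² × 0.482 = 11.57 W
P_source = V I = 230 × 4.900 = 1127 W; P_load = 1115 W
η = P_load / P_source = 1115 / 1127 = 0.9897

99.0 %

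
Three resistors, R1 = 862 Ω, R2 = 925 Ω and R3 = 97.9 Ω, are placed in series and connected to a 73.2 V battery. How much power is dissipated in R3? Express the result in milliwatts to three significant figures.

In a series string the same current flows through every resistor — find that current, then P = I²R for the one we want.
R_total = 862 + 925 + 97.9 = 1885 Ω
I = V / R_total = 73.2 / 1885 = 0.03883 A
P_R3 = I² × R3 = (0.03883)² × 97.9 = 0.1476 W

148 mW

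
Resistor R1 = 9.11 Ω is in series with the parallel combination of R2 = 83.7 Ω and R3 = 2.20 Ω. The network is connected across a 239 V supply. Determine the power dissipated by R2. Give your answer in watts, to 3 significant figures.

24.8 W

First combine the parallel branches into one equivalent R_p, then R1 + R_p is a series pair.
R_p = (83.7×2.20)/(83.7+2.20) = 2.144 Ω
R_total = 9.11 + 2.144 = 11.25 Ω
I = V / R_total = 239 / 11.25 = 21.24 A
Voltage across the parallel pair: V_p = I × R_p = 21.24 × 2.144 = 45.53 V
R2 sees V_p directly, so P = V_p² / R2.
P_R2 = (45.53)² / 83.7 = 24.76 W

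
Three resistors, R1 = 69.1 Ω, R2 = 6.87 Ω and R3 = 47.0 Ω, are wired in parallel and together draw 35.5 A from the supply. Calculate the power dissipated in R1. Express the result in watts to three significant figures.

555 W

The branches share the same voltage, but only the total current is given — find V from the equivalent resistance first.
1/R_eq = 1/69.1 + 1/6.87 + 1/47.0 ⇒ R_eq = 5.515 Ω
V = I_total × R_eq = 35.50 × 5.515 = 195.8 V
P_R1 = V² / R1 = (195.8)² / 69.1 = 554.8 W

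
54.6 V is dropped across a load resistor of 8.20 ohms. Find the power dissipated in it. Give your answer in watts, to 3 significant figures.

364 W

With V across and R both known, P = V²/R gives the dissipation directly.
P = (54.6 V)² / 8.20 Ω = 363.6 W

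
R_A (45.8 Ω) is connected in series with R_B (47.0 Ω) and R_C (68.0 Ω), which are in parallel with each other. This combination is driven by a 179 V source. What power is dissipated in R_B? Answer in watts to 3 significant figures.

First combine the parallel branches into one equivalent R_p, then R_A + R_p is a series pair.
R_p = (47.0×68.0)/(47.0+68.0) = 27.79 Ω
R_total = 45.8 + 27.79 = 73.59 Ω
I = V / R_total = 179 / 73.59 = 2.432 A
Voltage across the parallel pair: V_p = I × R_p = 2.432 × 27.79 = 67.60 V
With V_p across R_B, its power is V_p²/R_B.
P_R_B = (67.60)² / 47.0 = 97.22 W

97.2 W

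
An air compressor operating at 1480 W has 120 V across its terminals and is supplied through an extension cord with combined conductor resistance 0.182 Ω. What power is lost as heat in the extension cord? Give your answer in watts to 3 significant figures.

27.7 W

The extension cord is a series resistance carrying the load current; its dissipation is I²R_line.
I = P / V = 1480 / 120 = 12.33 A through the extension cord.
P_line = I² R_line = (12.33)² × 0.182 = 27.68 W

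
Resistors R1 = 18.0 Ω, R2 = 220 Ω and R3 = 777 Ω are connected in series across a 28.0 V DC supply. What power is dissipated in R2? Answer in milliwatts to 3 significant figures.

167 mW

Every series element carries the same I. Get I from the total resistance, then P = I² × R2.
R_total = 18.0 + 220 + 777 = 1015 Ω
I = V / R_total = 28.0 / 1015 = 0.02759 A
P_R2 = I² × R2 = (0.02759)² × 220 = 0.1674 W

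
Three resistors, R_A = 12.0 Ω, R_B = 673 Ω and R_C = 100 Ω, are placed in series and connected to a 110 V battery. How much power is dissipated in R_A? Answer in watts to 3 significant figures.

0.236 W

Every series element carries the same I. Get I from the total resistance, then P = I² × R_A.
R_total = 12.0 + 673 + 100 = 785.0 Ω
I = V / R_total = 110 / 785.0 = 0.1401 A
P_R_A = I² × R_A = (0.1401)² × 12.0 = 0.2356 W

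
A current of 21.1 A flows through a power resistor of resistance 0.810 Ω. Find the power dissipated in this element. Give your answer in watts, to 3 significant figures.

361 W

Current and resistance are given, so P = I²R is the direct form.
P = (21.10 A)² × 0.810 Ω = 360.6 W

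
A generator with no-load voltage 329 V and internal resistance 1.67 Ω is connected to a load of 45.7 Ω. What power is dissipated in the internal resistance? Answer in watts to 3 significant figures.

80.6 W

r is in series with the load, so it carries the full circuit current — the loss in it is I²r.
I = ε / (r + R) = 329 / (1.67 + 45.7) = 6.945 A
P_int = I² r = (6.945)² × 1.67 = 80.56 W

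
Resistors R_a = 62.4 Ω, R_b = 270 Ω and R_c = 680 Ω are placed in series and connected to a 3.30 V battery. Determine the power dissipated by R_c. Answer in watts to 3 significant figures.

Every series element carries the same I. Get I from the total resistance, then P = I² × R_c.
R_total = 62.4 + 270 + 680 = 1012 Ω
I = V / R_total = 3.30 / 1012 = 0.003260 A
P_R_c = I² × R_c = (0.003260)² × 680 = 0.007225 W

0.00722 W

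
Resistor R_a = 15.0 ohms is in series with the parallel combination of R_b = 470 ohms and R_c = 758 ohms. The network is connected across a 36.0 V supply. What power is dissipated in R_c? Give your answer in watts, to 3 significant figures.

1.55 W

Replace R_b and R_c with their parallel equivalent so the circuit becomes R_a in series with R_p.
R_p = (470×758)/(470+758) = 290.1 Ω
R_total = 15.0 + 290.1 = 305.1 Ω
I = V / R_total = 36.0 / 305.1 = 0.1180 A
Voltage across the parallel pair: V_p = I × R_p = 0.1180 × 290.1 = 34.23 V
R_c is across V_p, so use P = V²/R for that branch.
P_R_c = (34.23)² / 758 = 1.546 W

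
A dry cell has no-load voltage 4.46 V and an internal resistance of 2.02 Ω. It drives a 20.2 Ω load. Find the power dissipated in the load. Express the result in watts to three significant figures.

0.814 W

The internal resistance and the load are in series, so the same I flows through both; get I from ε/(r+R), then I²R for the load.
I = ε / (r + R) = 4.46 / (2.02 + 20.2) = 0.2007 A
P_load = I² R = (0.2007)² × 20.2 = 0.8138 W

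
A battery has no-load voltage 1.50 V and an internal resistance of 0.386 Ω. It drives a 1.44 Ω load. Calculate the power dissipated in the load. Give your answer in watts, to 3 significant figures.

0.972 W

Load and internal resistance form a series loop — compute the loop current, then the load power via I²R.
I = ε / (r + R) = 1.50 / (0.386 + 1.44) = 0.8215 A
P_load = I² R = (0.8215)² × 1.44 = 0.9717 W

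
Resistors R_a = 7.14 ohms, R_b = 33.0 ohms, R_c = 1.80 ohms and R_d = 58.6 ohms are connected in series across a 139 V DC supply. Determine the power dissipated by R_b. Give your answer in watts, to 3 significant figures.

63.1 W

Since the resistors are in series they all carry the loop current I = V/R_total; the power in any one is I²R.
R_total = 7.14 + 33.0 + 1.80 + 58.6 = 100.5 Ω
I = V / R_total = 139 / 100.5 = 1.383 A
P_R_b = I² × R_b = (1.383)² × 33.0 = 63.08 W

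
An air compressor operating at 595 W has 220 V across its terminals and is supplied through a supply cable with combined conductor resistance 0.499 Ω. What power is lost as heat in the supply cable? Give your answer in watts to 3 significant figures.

3.65 W

The supply cable is a series resistance carrying the load current; its dissipation is I²R_line.
I = P / V = 595 / 220 = 2.705 A through the supply cable.
P_line = I² R_line = (2.705)² × 0.499 = 3.650 W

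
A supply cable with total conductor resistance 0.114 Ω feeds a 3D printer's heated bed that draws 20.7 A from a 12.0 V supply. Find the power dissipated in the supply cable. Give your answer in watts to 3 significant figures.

48.8 W

Only the current and the line resistance are needed for the I²R loss.
The supply cable carries the full 20.7 A.
P_line = I² R_line = (20.70)² × 0.114 = 48.85 W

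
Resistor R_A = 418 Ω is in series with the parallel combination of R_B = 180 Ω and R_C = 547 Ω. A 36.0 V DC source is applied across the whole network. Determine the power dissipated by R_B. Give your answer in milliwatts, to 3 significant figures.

Reduce the parallel pair to R_p first; the network is then a simple series string.
R_p = (180×547)/(180+547) = 135.4 Ω
R_total = 418 + 135.4 = 553.4 Ω
I = V / R_total = 36.0 / 553.4 = 0.06505 A
Voltage across the parallel pair: V_p = I × R_p = 0.06505 × 135.4 = 8.810 V
R_B is across V_p, so use P = V²/R for that branch.
P_R_B = (8.810)² / 180 = 0.4312 W

431 mW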